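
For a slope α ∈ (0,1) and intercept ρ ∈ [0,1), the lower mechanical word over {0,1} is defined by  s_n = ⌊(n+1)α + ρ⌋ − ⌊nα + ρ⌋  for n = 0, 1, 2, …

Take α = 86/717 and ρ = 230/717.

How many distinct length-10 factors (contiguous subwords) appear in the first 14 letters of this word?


5

t_n = ⌊(n·86+230)/717⌋ for n = 0 … 14:
  n=0…9: ⌊230/717⌋=0 ⌊316/717⌋=0 ⌊402/717⌋=0 ⌊488/717⌋=0 ⌊574/717⌋=0 ⌊660/717⌋=0 ⌊746/717⌋=1 ⌊832/717⌋=1 ⌊918/717⌋=1 ⌊1004/717⌋=1
  n=10…14: ⌊1090/717⌋=1 ⌊1176/717⌋=1 ⌊1262/717⌋=1 ⌊1348/717⌋=1 ⌊1434/717⌋=2
s_n = t_(n+1) − t_n for n = 0 … 13 gives
prefix = 00000100000001
slide a length-10 window over [0..9] … [4..13] (5 windows); first occurrence of each distinct factor:
  [  0..  9] 0000010000
  [  1.. 10] 0000100000
  [  2.. 11] 0001000000
  [  3.. 12] 0010000000
  [  4.. 13] 0100000001
distinct factors: {0000010000, 0000100000, 0001000000, 0010000000, 0100000001}
count = 5  (Sturmian bound for length 10 is 11)


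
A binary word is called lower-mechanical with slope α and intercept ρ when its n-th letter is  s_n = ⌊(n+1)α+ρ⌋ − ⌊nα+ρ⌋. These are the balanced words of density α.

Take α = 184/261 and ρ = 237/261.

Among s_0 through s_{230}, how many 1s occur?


#1s = Σ_{n=0}^{230} s_n = Σ_{n=0}^{230} (⌊(n+1)α+ρ⌋ − ⌊nα+ρ⌋)
the sum telescopes: every ⌊nα+ρ⌋ with 0 < n < 231 appears once with + and once with −, leaving ⌊231α+ρ⌋ − ⌊0·α+ρ⌋
231α + ρ = (231·184 + 237) / 261 = 42741/261
ρ = 237/261
⌊42741/261⌋ = 163,  ⌊237/261⌋ = 0
#1s = 163 − 0 = 163

163


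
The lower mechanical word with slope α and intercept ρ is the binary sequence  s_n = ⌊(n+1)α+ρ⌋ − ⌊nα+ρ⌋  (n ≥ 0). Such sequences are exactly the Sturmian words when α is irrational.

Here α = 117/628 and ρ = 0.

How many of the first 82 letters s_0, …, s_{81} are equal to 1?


15

#1s = Σ_{n=0}^{81} s_n = Σ_{n=0}^{81} (⌊(n+1)α+ρ⌋ − ⌊nα+ρ⌋)
the sum telescopes: every ⌊nα+ρ⌋ with 0 < n < 82 appears once with + and once with −, leaving ⌊82α+ρ⌋ − ⌊0·α+ρ⌋
82α + ρ = (82·117) / 628 = 9594/628
ρ = 0/628
⌊9594/628⌋ = 15,  ⌊0/628⌋ = 0
#1s = 15 − 0 = 15


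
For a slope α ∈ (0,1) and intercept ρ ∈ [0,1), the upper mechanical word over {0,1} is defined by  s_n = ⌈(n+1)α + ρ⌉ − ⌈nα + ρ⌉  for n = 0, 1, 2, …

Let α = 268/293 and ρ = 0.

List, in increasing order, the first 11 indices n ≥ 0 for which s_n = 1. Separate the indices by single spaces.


0 1 2 3 4 5 6 7 8 9 10

n=0: ⌈268/293⌉−⌈0/293⌉ = 1−0 = 1  ← one
n=1: ⌈536/293⌉−⌈268/293⌉ = 2−1 = 1  ← one
n=2: ⌈804/293⌉−⌈536/293⌉ = 3−2 = 1  ← one
n=3: ⌈1072/293⌉−⌈804/293⌉ = 4−3 = 1  ← one
n=4: ⌈1340/293⌉−⌈1072/293⌉ = 5−4 = 1  ← one
n=5: ⌈1608/293⌉−⌈1340/293⌉ = 6−5 = 1  ← one
n=6: ⌈1876/293⌉−⌈1608/293⌉ = 7−6 = 1  ← one
n=7: ⌈2144/293⌉−⌈1876/293⌉ = 8−7 = 1  ← one
n=8: ⌈2412/293⌉−⌈2144/293⌉ = 9−8 = 1  ← one
n=9: ⌈2680/293⌉−⌈2412/293⌉ = 10−9 = 1  ← one
n=10: ⌈2948/293⌉−⌈2680/293⌉ = 11−10 = 1  ← one
positions of the first 11 ones: 0 1 2 3 4 5 6 7 8 9 10


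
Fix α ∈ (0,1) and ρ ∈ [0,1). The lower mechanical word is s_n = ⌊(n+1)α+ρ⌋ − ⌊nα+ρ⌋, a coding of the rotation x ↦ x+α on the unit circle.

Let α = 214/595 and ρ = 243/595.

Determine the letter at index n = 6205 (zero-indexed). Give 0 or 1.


0

(n+1)α + ρ = (6206·214 + 243) / 595 = 1328327/595
nα + ρ     = (6205·214 + 243) / 595 = 1328113/595
⌊1328327/595⌋ = 2232,  ⌊1328113/595⌋ = 2232
s_{6205} = 2232 − 2232 = 0


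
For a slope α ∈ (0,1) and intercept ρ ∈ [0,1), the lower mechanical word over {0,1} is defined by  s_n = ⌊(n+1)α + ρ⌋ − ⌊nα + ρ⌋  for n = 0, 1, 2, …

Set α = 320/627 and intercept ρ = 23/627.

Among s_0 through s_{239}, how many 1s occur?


#1s = Σ_{n=0}^{239} s_n = Σ_{n=0}^{239} (⌊(n+1)α+ρ⌋ − ⌊nα+ρ⌋)
the sum telescopes: every ⌊nα+ρ⌋ with 0 < n < 240 appears once with + and once with −, leaving ⌊240α+ρ⌋ − ⌊0·α+ρ⌋
240α + ρ = (240·320 + 23) / 627 = 76823/627
ρ = 23/627
⌊76823/627⌋ = 122,  ⌊23/627⌋ = 0
#1s = 122 − 0 = 122

122


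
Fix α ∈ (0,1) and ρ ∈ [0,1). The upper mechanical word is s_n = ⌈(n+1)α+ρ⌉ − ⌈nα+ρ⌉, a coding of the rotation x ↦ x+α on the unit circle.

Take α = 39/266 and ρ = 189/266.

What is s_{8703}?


(n+1)α + ρ = (8704·39 + 189) / 266 = 339645/266
nα + ρ     = (8703·39 + 189) / 266 = 339606/266
⌈339645/266⌉ = 1277,  ⌈339606/266⌉ = 1277
s_{8703} = 1277 − 1277 = 0

0


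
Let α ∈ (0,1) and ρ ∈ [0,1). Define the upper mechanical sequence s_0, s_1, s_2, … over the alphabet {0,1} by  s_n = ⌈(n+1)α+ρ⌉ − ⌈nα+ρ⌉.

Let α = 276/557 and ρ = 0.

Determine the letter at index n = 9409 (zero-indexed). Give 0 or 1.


(n+1)α + ρ = (9410·276) / 557 = 2597160/557
nα + ρ     = (9409·276) / 557 = 2596884/557
⌈2597160/557⌉ = 4663,  ⌈2596884/557⌉ = 4663
s_{9409} = 4663 − 4663 = 0

0


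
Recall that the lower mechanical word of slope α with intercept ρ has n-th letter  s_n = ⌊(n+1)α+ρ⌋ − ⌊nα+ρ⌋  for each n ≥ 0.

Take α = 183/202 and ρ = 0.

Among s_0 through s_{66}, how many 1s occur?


#1s = Σ_{n=0}^{66} s_n = Σ_{n=0}^{66} (⌊(n+1)α+ρ⌋ − ⌊nα+ρ⌋)
the sum telescopes: every ⌊nα+ρ⌋ with 0 < n < 67 appears once with + and once with −, leaving ⌊67α+ρ⌋ − ⌊0·α+ρ⌋
67α + ρ = (67·183) / 202 = 12261/202
ρ = 0/202
⌊12261/202⌋ = 60,  ⌊0/202⌋ = 0
#1s = 60 − 0 = 60

60


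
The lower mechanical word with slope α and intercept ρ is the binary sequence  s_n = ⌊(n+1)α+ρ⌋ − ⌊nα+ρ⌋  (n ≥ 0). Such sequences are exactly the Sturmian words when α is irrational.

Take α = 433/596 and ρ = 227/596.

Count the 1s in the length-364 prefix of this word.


#1s = Σ_{n=0}^{363} s_n = Σ_{n=0}^{363} (⌊(n+1)α+ρ⌋ − ⌊nα+ρ⌋)
the sum telescopes: every ⌊nα+ρ⌋ with 0 < n < 364 appears once with + and once with −, leaving ⌊364α+ρ⌋ − ⌊0·α+ρ⌋
364α + ρ = (364·433 + 227) / 596 = 157839/596
ρ = 227/596
⌊157839/596⌋ = 264,  ⌊227/596⌋ = 0
#1s = 264 − 0 = 264

264


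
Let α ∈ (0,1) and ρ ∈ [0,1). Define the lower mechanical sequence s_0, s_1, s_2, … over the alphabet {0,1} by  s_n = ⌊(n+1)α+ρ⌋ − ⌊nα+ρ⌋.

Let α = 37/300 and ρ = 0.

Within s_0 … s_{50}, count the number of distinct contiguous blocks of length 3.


4

t_n = ⌊(n·37)/300⌋ for n = 0 … 51:
  n=0…9: ⌊0/300⌋=0 ⌊37/300⌋=0 ⌊74/300⌋=0 ⌊111/300⌋=0 ⌊148/300⌋=0 ⌊185/300⌋=0 ⌊222/300⌋=0 ⌊259/300⌋=0 ⌊296/300⌋=0 ⌊333/300⌋=1
  n=10…19: ⌊370/300⌋=1 ⌊407/300⌋=1 ⌊444/300⌋=1 ⌊481/300⌋=1 ⌊518/300⌋=1 ⌊555/300⌋=1 ⌊592/300⌋=1 ⌊629/300⌋=2 ⌊666/300⌋=2 ⌊703/300⌋=2
  n=20…29: ⌊740/300⌋=2 ⌊777/300⌋=2 ⌊814/300⌋=2 ⌊851/300⌋=2 ⌊888/300⌋=2 ⌊925/300⌋=3 ⌊962/300⌋=3 ⌊999/300⌋=3 ⌊1036/300⌋=3 ⌊1073/300⌋=3
  n=30…39: ⌊1110/300⌋=3 ⌊1147/300⌋=3 ⌊1184/300⌋=3 ⌊1221/300⌋=4 ⌊1258/300⌋=4 ⌊1295/300⌋=4 ⌊1332/300⌋=4 ⌊1369/300⌋=4 ⌊1406/300⌋=4 ⌊1443/300⌋=4
  n=40…49: ⌊1480/300⌋=4 ⌊1517/300⌋=5 ⌊1554/300⌋=5 ⌊1591/300⌋=5 ⌊1628/300⌋=5 ⌊1665/300⌋=5 ⌊1702/300⌋=5 ⌊1739/300⌋=5 ⌊1776/300⌋=5 ⌊1813/300⌋=6
  n=50…51: ⌊1850/300⌋=6 ⌊1887/300⌋=6
s_n = t_(n+1) − t_n for n = 0 … 50 gives
prefix = 000000001000000010000000100000001000000010000000100
slide a length-3 window over [0..2] … [48..50] (49 windows); first occurrence of each distinct factor:
  [  0..  2] 000
  [  6..  8] 001
  [  7..  9] 010
  [  8.. 10] 100
  (the other 45 windows repeat one of these)
distinct factors: {000, 001, 010, 100}
count = 4  (Sturmian bound for length 3 is 4)


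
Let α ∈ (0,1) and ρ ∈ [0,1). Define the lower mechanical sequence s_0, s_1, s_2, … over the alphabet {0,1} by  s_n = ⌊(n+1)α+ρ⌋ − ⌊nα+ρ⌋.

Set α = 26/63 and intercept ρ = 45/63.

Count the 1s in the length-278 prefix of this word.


115

#1s = Σ_{n=0}^{277} s_n = Σ_{n=0}^{277} (⌊(n+1)α+ρ⌋ − ⌊nα+ρ⌋)
the sum telescopes: every ⌊nα+ρ⌋ with 0 < n < 278 appears once with + and once with −, leaving ⌊278α+ρ⌋ − ⌊0·α+ρ⌋
278α + ρ = (278·26 + 45) / 63 = 7273/63
ρ = 45/63
⌊7273/63⌋ = 115,  ⌊45/63⌋ = 0
#1s = 115 − 0 = 115


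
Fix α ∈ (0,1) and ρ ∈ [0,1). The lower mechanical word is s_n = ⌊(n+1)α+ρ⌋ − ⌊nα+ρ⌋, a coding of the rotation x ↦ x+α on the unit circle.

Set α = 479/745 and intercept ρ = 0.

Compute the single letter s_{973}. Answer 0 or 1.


(n+1)α + ρ = (974·479) / 745 = 466546/745
nα + ρ     = (973·479) / 745 = 466067/745
⌊466546/745⌋ = 626,  ⌊466067/745⌋ = 625
s_{973} = 626 − 625 = 1

1


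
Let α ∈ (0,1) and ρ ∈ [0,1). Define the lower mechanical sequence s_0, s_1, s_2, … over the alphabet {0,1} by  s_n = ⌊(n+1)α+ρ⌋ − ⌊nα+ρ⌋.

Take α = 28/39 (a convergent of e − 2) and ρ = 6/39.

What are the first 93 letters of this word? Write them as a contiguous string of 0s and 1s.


011101101110110111011011101101110111011011101101110110111011011101101110111011011101101110110

n=0: ⌊(1·28+6)/39⌋ − ⌊(0·28+6)/39⌋ = ⌊34/39⌋ − ⌊6/39⌋ = 0 − 0 = 0
n=1: ⌊(2·28+6)/39⌋ − ⌊(1·28+6)/39⌋ = ⌊62/39⌋ − ⌊34/39⌋ = 1 − 0 = 1
n=2: ⌊(3·28+6)/39⌋ − ⌊(2·28+6)/39⌋ = ⌊90/39⌋ − ⌊62/39⌋ = 2 − 1 = 1
n=3: ⌊(4·28+6)/39⌋ − ⌊(3·28+6)/39⌋ = ⌊118/39⌋ − ⌊90/39⌋ = 3 − 2 = 1
n=4: ⌊(5·28+6)/39⌋ − ⌊(4·28+6)/39⌋ = ⌊146/39⌋ − ⌊118/39⌋ = 3 − 3 = 0
n=5: ⌊(6·28+6)/39⌋ − ⌊(5·28+6)/39⌋ = ⌊174/39⌋ − ⌊146/39⌋ = 4 − 3 = 1
n=6: ⌊(7·28+6)/39⌋ − ⌊(6·28+6)/39⌋ = ⌊202/39⌋ − ⌊174/39⌋ = 5 − 4 = 1
n=7: ⌊(8·28+6)/39⌋ − ⌊(7·28+6)/39⌋ = ⌊230/39⌋ − ⌊202/39⌋ = 5 − 5 = 0
n=8: ⌊(9·28+6)/39⌋ − ⌊(8·28+6)/39⌋ = ⌊258/39⌋ − ⌊230/39⌋ = 6 − 5 = 1
n=9: ⌊(10·28+6)/39⌋ − ⌊(9·28+6)/39⌋ = ⌊286/39⌋ − ⌊258/39⌋ = 7 − 6 = 1
n=10: ⌊(11·28+6)/39⌋ − ⌊(10·28+6)/39⌋ = ⌊314/39⌋ − ⌊286/39⌋ = 8 − 7 = 1
n=11: ⌊(12·28+6)/39⌋ − ⌊(11·28+6)/39⌋ = ⌊342/39⌋ − ⌊314/39⌋ = 8 − 8 = 0
n=12: ⌊(13·28+6)/39⌋ − ⌊(12·28+6)/39⌋ = ⌊370/39⌋ − ⌊342/39⌋ = 9 − 8 = 1
n=13: ⌊(14·28+6)/39⌋ − ⌊(13·28+6)/39⌋ = ⌊398/39⌋ − ⌊370/39⌋ = 10 − 9 = 1
n=14: ⌊(15·28+6)/39⌋ − ⌊(14·28+6)/39⌋ = ⌊426/39⌋ − ⌊398/39⌋ = 10 − 10 = 0
n=15: ⌊(16·28+6)/39⌋ − ⌊(15·28+6)/39⌋ = ⌊454/39⌋ − ⌊426/39⌋ = 11 − 10 = 1
n=16: ⌊(17·28+6)/39⌋ − ⌊(16·28+6)/39⌋ = ⌊482/39⌋ − ⌊454/39⌋ = 12 − 11 = 1
n=17: ⌊(18·28+6)/39⌋ − ⌊(17·28+6)/39⌋ = ⌊510/39⌋ − ⌊482/39⌋ = 13 − 12 = 1
n=18: ⌊(19·28+6)/39⌋ − ⌊(18·28+6)/39⌋ = ⌊538/39⌋ − ⌊510/39⌋ = 13 − 13 = 0
n=19: ⌊(20·28+6)/39⌋ − ⌊(19·28+6)/39⌋ = ⌊566/39⌋ − ⌊538/39⌋ = 14 − 13 = 1
n=20: ⌊(21·28+6)/39⌋ − ⌊(20·28+6)/39⌋ = ⌊594/39⌋ − ⌊566/39⌋ = 15 − 14 = 1
n=21: ⌊(22·28+6)/39⌋ − ⌊(21·28+6)/39⌋ = ⌊622/39⌋ − ⌊594/39⌋ = 15 − 15 = 0
n=22: ⌊(23·28+6)/39⌋ − ⌊(22·28+6)/39⌋ = ⌊650/39⌋ − ⌊622/39⌋ = 16 − 15 = 1
n=23: ⌊(24·28+6)/39⌋ − ⌊(23·28+6)/39⌋ = ⌊678/39⌋ − ⌊650/39⌋ = 17 − 16 = 1
n=24: ⌊(25·28+6)/39⌋ − ⌊(24·28+6)/39⌋ = ⌊706/39⌋ − ⌊678/39⌋ = 18 − 17 = 1
n=25: ⌊(26·28+6)/39⌋ − ⌊(25·28+6)/39⌋ = ⌊734/39⌋ − ⌊706/39⌋ = 18 − 18 = 0
n=26: ⌊(27·28+6)/39⌋ − ⌊(26·28+6)/39⌋ = ⌊762/39⌋ − ⌊734/39⌋ = 19 − 18 = 1
n=27: ⌊(28·28+6)/39⌋ − ⌊(27·28+6)/39⌋ = ⌊790/39⌋ − ⌊762/39⌋ = 20 − 19 = 1
n=28: ⌊(29·28+6)/39⌋ − ⌊(28·28+6)/39⌋ = ⌊818/39⌋ − ⌊790/39⌋ = 20 − 20 = 0
n=29: ⌊(30·28+6)/39⌋ − ⌊(29·28+6)/39⌋ = ⌊846/39⌋ − ⌊818/39⌋ = 21 − 20 = 1
n=30: ⌊(31·28+6)/39⌋ − ⌊(30·28+6)/39⌋ = ⌊874/39⌋ − ⌊846/39⌋ = 22 − 21 = 1
n=31: ⌊(32·28+6)/39⌋ − ⌊(31·28+6)/39⌋ = ⌊902/39⌋ − ⌊874/39⌋ = 23 − 22 = 1
n=32: ⌊(33·28+6)/39⌋ − ⌊(32·28+6)/39⌋ = ⌊930/39⌋ − ⌊902/39⌋ = 23 − 23 = 0
n=33: ⌊(34·28+6)/39⌋ − ⌊(33·28+6)/39⌋ = ⌊958/39⌋ − ⌊930/39⌋ = 24 − 23 = 1
n=34: ⌊(35·28+6)/39⌋ − ⌊(34·28+6)/39⌋ = ⌊986/39⌋ − ⌊958/39⌋ = 25 − 24 = 1
n=35: ⌊(36·28+6)/39⌋ − ⌊(35·28+6)/39⌋ = ⌊1014/39⌋ − ⌊986/39⌋ = 26 − 25 = 1
n=36: ⌊(37·28+6)/39⌋ − ⌊(36·28+6)/39⌋ = ⌊1042/39⌋ − ⌊1014/39⌋ = 26 − 26 = 0
n=37: ⌊(38·28+6)/39⌋ − ⌊(37·28+6)/39⌋ = ⌊1070/39⌋ − ⌊1042/39⌋ = 27 − 26 = 1
n=38: ⌊(39·28+6)/39⌋ − ⌊(38·28+6)/39⌋ = ⌊1098/39⌋ − ⌊1070/39⌋ = 28 − 27 = 1
n=39: ⌊(40·28+6)/39⌋ − ⌊(39·28+6)/39⌋ = ⌊1126/39⌋ − ⌊1098/39⌋ = 28 − 28 = 0
n=40: ⌊(41·28+6)/39⌋ − ⌊(40·28+6)/39⌋ = ⌊1154/39⌋ − ⌊1126/39⌋ = 29 − 28 = 1
n=41: ⌊(42·28+6)/39⌋ − ⌊(41·28+6)/39⌋ = ⌊1182/39⌋ − ⌊1154/39⌋ = 30 − 29 = 1
n=42: ⌊(43·28+6)/39⌋ − ⌊(42·28+6)/39⌋ = ⌊1210/39⌋ − ⌊1182/39⌋ = 31 − 30 = 1
n=43: ⌊(44·28+6)/39⌋ − ⌊(43·28+6)/39⌋ = ⌊1238/39⌋ − ⌊1210/39⌋ = 31 − 31 = 0
n=44: ⌊(45·28+6)/39⌋ − ⌊(44·28+6)/39⌋ = ⌊1266/39⌋ − ⌊1238/39⌋ = 32 − 31 = 1
n=45: ⌊(46·28+6)/39⌋ − ⌊(45·28+6)/39⌋ = ⌊1294/39⌋ − ⌊1266/39⌋ = 33 − 32 = 1
n=46: ⌊(47·28+6)/39⌋ − ⌊(46·28+6)/39⌋ = ⌊1322/39⌋ − ⌊1294/39⌋ = 33 − 33 = 0
n=47: ⌊(48·28+6)/39⌋ − ⌊(47·28+6)/39⌋ = ⌊1350/39⌋ − ⌊1322/39⌋ = 34 − 33 = 1
n=48: ⌊(49·28+6)/39⌋ − ⌊(48·28+6)/39⌋ = ⌊1378/39⌋ − ⌊1350/39⌋ = 35 − 34 = 1
n=49: ⌊(50·28+6)/39⌋ − ⌊(49·28+6)/39⌋ = ⌊1406/39⌋ − ⌊1378/39⌋ = 36 − 35 = 1
n=50: ⌊(51·28+6)/39⌋ − ⌊(50·28+6)/39⌋ = ⌊1434/39⌋ − ⌊1406/39⌋ = 36 − 36 = 0
n=51: ⌊(52·28+6)/39⌋ − ⌊(51·28+6)/39⌋ = ⌊1462/39⌋ − ⌊1434/39⌋ = 37 − 36 = 1
n=52: ⌊(53·28+6)/39⌋ − ⌊(52·28+6)/39⌋ = ⌊1490/39⌋ − ⌊1462/39⌋ = 38 − 37 = 1
n=53: ⌊(54·28+6)/39⌋ − ⌊(53·28+6)/39⌋ = ⌊1518/39⌋ − ⌊1490/39⌋ = 38 − 38 = 0
n=54: ⌊(55·28+6)/39⌋ − ⌊(54·28+6)/39⌋ = ⌊1546/39⌋ − ⌊1518/39⌋ = 39 − 38 = 1
n=55: ⌊(56·28+6)/39⌋ − ⌊(55·28+6)/39⌋ = ⌊1574/39⌋ − ⌊1546/39⌋ = 40 − 39 = 1
n=56: ⌊(57·28+6)/39⌋ − ⌊(56·28+6)/39⌋ = ⌊1602/39⌋ − ⌊1574/39⌋ = 41 − 40 = 1
n=57: ⌊(58·28+6)/39⌋ − ⌊(57·28+6)/39⌋ = ⌊1630/39⌋ − ⌊1602/39⌋ = 41 − 41 = 0
n=58: ⌊(59·28+6)/39⌋ − ⌊(58·28+6)/39⌋ = ⌊1658/39⌋ − ⌊1630/39⌋ = 42 − 41 = 1
n=59: ⌊(60·28+6)/39⌋ − ⌊(59·28+6)/39⌋ = ⌊1686/39⌋ − ⌊1658/39⌋ = 43 − 42 = 1
n=60: ⌊(61·28+6)/39⌋ − ⌊(60·28+6)/39⌋ = ⌊1714/39⌋ − ⌊1686/39⌋ = 43 − 43 = 0
n=61: ⌊(62·28+6)/39⌋ − ⌊(61·28+6)/39⌋ = ⌊1742/39⌋ − ⌊1714/39⌋ = 44 − 43 = 1
n=62: ⌊(63·28+6)/39⌋ − ⌊(62·28+6)/39⌋ = ⌊1770/39⌋ − ⌊1742/39⌋ = 45 − 44 = 1
n=63: ⌊(64·28+6)/39⌋ − ⌊(63·28+6)/39⌋ = ⌊1798/39⌋ − ⌊1770/39⌋ = 46 − 45 = 1
n=64: ⌊(65·28+6)/39⌋ − ⌊(64·28+6)/39⌋ = ⌊1826/39⌋ − ⌊1798/39⌋ = 46 − 46 = 0
n=65: ⌊(66·28+6)/39⌋ − ⌊(65·28+6)/39⌋ = ⌊1854/39⌋ − ⌊1826/39⌋ = 47 − 46 = 1
n=66: ⌊(67·28+6)/39⌋ − ⌊(66·28+6)/39⌋ = ⌊1882/39⌋ − ⌊1854/39⌋ = 48 − 47 = 1
n=67: ⌊(68·28+6)/39⌋ − ⌊(67·28+6)/39⌋ = ⌊1910/39⌋ − ⌊1882/39⌋ = 48 − 48 = 0
n=68: ⌊(69·28+6)/39⌋ − ⌊(68·28+6)/39⌋ = ⌊1938/39⌋ − ⌊1910/39⌋ = 49 − 48 = 1
n=69: ⌊(70·28+6)/39⌋ − ⌊(69·28+6)/39⌋ = ⌊1966/39⌋ − ⌊1938/39⌋ = 50 − 49 = 1
n=70: ⌊(71·28+6)/39⌋ − ⌊(70·28+6)/39⌋ = ⌊1994/39⌋ − ⌊1966/39⌋ = 51 − 50 = 1
n=71: ⌊(72·28+6)/39⌋ − ⌊(71·28+6)/39⌋ = ⌊2022/39⌋ − ⌊1994/39⌋ = 51 − 51 = 0
n=72: ⌊(73·28+6)/39⌋ − ⌊(72·28+6)/39⌋ = ⌊2050/39⌋ − ⌊2022/39⌋ = 52 − 51 = 1
n=73: ⌊(74·28+6)/39⌋ − ⌊(73·28+6)/39⌋ = ⌊2078/39⌋ − ⌊2050/39⌋ = 53 − 52 = 1
n=74: ⌊(75·28+6)/39⌋ − ⌊(74·28+6)/39⌋ = ⌊2106/39⌋ − ⌊2078/39⌋ = 54 − 53 = 1
n=75: ⌊(76·28+6)/39⌋ − ⌊(75·28+6)/39⌋ = ⌊2134/39⌋ − ⌊2106/39⌋ = 54 − 54 = 0
n=76: ⌊(77·28+6)/39⌋ − ⌊(76·28+6)/39⌋ = ⌊2162/39⌋ − ⌊2134/39⌋ = 55 − 54 = 1
n=77: ⌊(78·28+6)/39⌋ − ⌊(77·28+6)/39⌋ = ⌊2190/39⌋ − ⌊2162/39⌋ = 56 − 55 = 1
n=78: ⌊(79·28+6)/39⌋ − ⌊(78·28+6)/39⌋ = ⌊2218/39⌋ − ⌊2190/39⌋ = 56 − 56 = 0
n=79: ⌊(80·28+6)/39⌋ − ⌊(79·28+6)/39⌋ = ⌊2246/39⌋ − ⌊2218/39⌋ = 57 − 56 = 1
n=80: ⌊(81·28+6)/39⌋ − ⌊(80·28+6)/39⌋ = ⌊2274/39⌋ − ⌊2246/39⌋ = 58 − 57 = 1
n=81: ⌊(82·28+6)/39⌋ − ⌊(81·28+6)/39⌋ = ⌊2302/39⌋ − ⌊2274/39⌋ = 59 − 58 = 1
n=82: ⌊(83·28+6)/39⌋ − ⌊(82·28+6)/39⌋ = ⌊2330/39⌋ − ⌊2302/39⌋ = 59 − 59 = 0
n=83: ⌊(84·28+6)/39⌋ − ⌊(83·28+6)/39⌋ = ⌊2358/39⌋ − ⌊2330/39⌋ = 60 − 59 = 1
n=84: ⌊(85·28+6)/39⌋ − ⌊(84·28+6)/39⌋ = ⌊2386/39⌋ − ⌊2358/39⌋ = 61 − 60 = 1
n=85: ⌊(86·28+6)/39⌋ − ⌊(85·28+6)/39⌋ = ⌊2414/39⌋ − ⌊2386/39⌋ = 61 − 61 = 0
n=86: ⌊(87·28+6)/39⌋ − ⌊(86·28+6)/39⌋ = ⌊2442/39⌋ − ⌊2414/39⌋ = 62 − 61 = 1
n=87: ⌊(88·28+6)/39⌋ − ⌊(87·28+6)/39⌋ = ⌊2470/39⌋ − ⌊2442/39⌋ = 63 − 62 = 1
n=88: ⌊(89·28+6)/39⌋ − ⌊(88·28+6)/39⌋ = ⌊2498/39⌋ − ⌊2470/39⌋ = 64 − 63 = 1
n=89: ⌊(90·28+6)/39⌋ − ⌊(89·28+6)/39⌋ = ⌊2526/39⌋ − ⌊2498/39⌋ = 64 − 64 = 0
n=90: ⌊(91·28+6)/39⌋ − ⌊(90·28+6)/39⌋ = ⌊2554/39⌋ − ⌊2526/39⌋ = 65 − 64 = 1
n=91: ⌊(92·28+6)/39⌋ − ⌊(91·28+6)/39⌋ = ⌊2582/39⌋ − ⌊2554/39⌋ = 66 − 65 = 1
n=92: ⌊(93·28+6)/39⌋ − ⌊(92·28+6)/39⌋ = ⌊2610/39⌋ − ⌊2582/39⌋ = 66 − 66 = 0


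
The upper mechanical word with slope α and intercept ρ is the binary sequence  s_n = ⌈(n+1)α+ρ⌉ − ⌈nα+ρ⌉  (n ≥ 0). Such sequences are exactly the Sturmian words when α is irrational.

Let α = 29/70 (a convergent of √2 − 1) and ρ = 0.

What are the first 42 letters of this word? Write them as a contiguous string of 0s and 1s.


101010010100101010010100101010010100101001

n=0: ⌈(1·29)/70⌉ − ⌈(0·29)/70⌉ = ⌈29/70⌉ − ⌈0/70⌉ = 1 − 0 = 1
n=1: ⌈(2·29)/70⌉ − ⌈(1·29)/70⌉ = ⌈58/70⌉ − ⌈29/70⌉ = 1 − 1 = 0
n=2: ⌈(3·29)/70⌉ − ⌈(2·29)/70⌉ = ⌈87/70⌉ − ⌈58/70⌉ = 2 − 1 = 1
n=3: ⌈(4·29)/70⌉ − ⌈(3·29)/70⌉ = ⌈116/70⌉ − ⌈87/70⌉ = 2 − 2 = 0
n=4: ⌈(5·29)/70⌉ − ⌈(4·29)/70⌉ = ⌈145/70⌉ − ⌈116/70⌉ = 3 − 2 = 1
n=5: ⌈(6·29)/70⌉ − ⌈(5·29)/70⌉ = ⌈174/70⌉ − ⌈145/70⌉ = 3 − 3 = 0
n=6: ⌈(7·29)/70⌉ − ⌈(6·29)/70⌉ = ⌈203/70⌉ − ⌈174/70⌉ = 3 − 3 = 0
n=7: ⌈(8·29)/70⌉ − ⌈(7·29)/70⌉ = ⌈232/70⌉ − ⌈203/70⌉ = 4 − 3 = 1
n=8: ⌈(9·29)/70⌉ − ⌈(8·29)/70⌉ = ⌈261/70⌉ − ⌈232/70⌉ = 4 − 4 = 0
n=9: ⌈(10·29)/70⌉ − ⌈(9·29)/70⌉ = ⌈290/70⌉ − ⌈261/70⌉ = 5 − 4 = 1
n=10: ⌈(11·29)/70⌉ − ⌈(10·29)/70⌉ = ⌈319/70⌉ − ⌈290/70⌉ = 5 − 5 = 0
n=11: ⌈(12·29)/70⌉ − ⌈(11·29)/70⌉ = ⌈348/70⌉ − ⌈319/70⌉ = 5 − 5 = 0
n=12: ⌈(13·29)/70⌉ − ⌈(12·29)/70⌉ = ⌈377/70⌉ − ⌈348/70⌉ = 6 − 5 = 1
n=13: ⌈(14·29)/70⌉ − ⌈(13·29)/70⌉ = ⌈406/70⌉ − ⌈377/70⌉ = 6 − 6 = 0
n=14: ⌈(15·29)/70⌉ − ⌈(14·29)/70⌉ = ⌈435/70⌉ − ⌈406/70⌉ = 7 − 6 = 1
n=15: ⌈(16·29)/70⌉ − ⌈(15·29)/70⌉ = ⌈464/70⌉ − ⌈435/70⌉ = 7 − 7 = 0
n=16: ⌈(17·29)/70⌉ − ⌈(16·29)/70⌉ = ⌈493/70⌉ − ⌈464/70⌉ = 8 − 7 = 1
n=17: ⌈(18·29)/70⌉ − ⌈(17·29)/70⌉ = ⌈522/70⌉ − ⌈493/70⌉ = 8 − 8 = 0
n=18: ⌈(19·29)/70⌉ − ⌈(18·29)/70⌉ = ⌈551/70⌉ − ⌈522/70⌉ = 8 − 8 = 0
n=19: ⌈(20·29)/70⌉ − ⌈(19·29)/70⌉ = ⌈580/70⌉ − ⌈551/70⌉ = 9 − 8 = 1
n=20: ⌈(21·29)/70⌉ − ⌈(20·29)/70⌉ = ⌈609/70⌉ − ⌈580/70⌉ = 9 − 9 = 0
n=21: ⌈(22·29)/70⌉ − ⌈(21·29)/70⌉ = ⌈638/70⌉ − ⌈609/70⌉ = 10 − 9 = 1
n=22: ⌈(23·29)/70⌉ − ⌈(22·29)/70⌉ = ⌈667/70⌉ − ⌈638/70⌉ = 10 − 10 = 0
n=23: ⌈(24·29)/70⌉ − ⌈(23·29)/70⌉ = ⌈696/70⌉ − ⌈667/70⌉ = 10 − 10 = 0
n=24: ⌈(25·29)/70⌉ − ⌈(24·29)/70⌉ = ⌈725/70⌉ − ⌈696/70⌉ = 11 − 10 = 1
n=25: ⌈(26·29)/70⌉ − ⌈(25·29)/70⌉ = ⌈754/70⌉ − ⌈725/70⌉ = 11 − 11 = 0
n=26: ⌈(27·29)/70⌉ − ⌈(26·29)/70⌉ = ⌈783/70⌉ − ⌈754/70⌉ = 12 − 11 = 1
n=27: ⌈(28·29)/70⌉ − ⌈(27·29)/70⌉ = ⌈812/70⌉ − ⌈783/70⌉ = 12 − 12 = 0
n=28: ⌈(29·29)/70⌉ − ⌈(28·29)/70⌉ = ⌈841/70⌉ − ⌈812/70⌉ = 13 − 12 = 1
n=29: ⌈(30·29)/70⌉ − ⌈(29·29)/70⌉ = ⌈870/70⌉ − ⌈841/70⌉ = 13 − 13 = 0
n=30: ⌈(31·29)/70⌉ − ⌈(30·29)/70⌉ = ⌈899/70⌉ − ⌈870/70⌉ = 13 − 13 = 0
n=31: ⌈(32·29)/70⌉ − ⌈(31·29)/70⌉ = ⌈928/70⌉ − ⌈899/70⌉ = 14 − 13 = 1
n=32: ⌈(33·29)/70⌉ − ⌈(32·29)/70⌉ = ⌈957/70⌉ − ⌈928/70⌉ = 14 − 14 = 0
n=33: ⌈(34·29)/70⌉ − ⌈(33·29)/70⌉ = ⌈986/70⌉ − ⌈957/70⌉ = 15 − 14 = 1
n=34: ⌈(35·29)/70⌉ − ⌈(34·29)/70⌉ = ⌈1015/70⌉ − ⌈986/70⌉ = 15 − 15 = 0
n=35: ⌈(36·29)/70⌉ − ⌈(35·29)/70⌉ = ⌈1044/70⌉ − ⌈1015/70⌉ = 15 − 15 = 0
n=36: ⌈(37·29)/70⌉ − ⌈(36·29)/70⌉ = ⌈1073/70⌉ − ⌈1044/70⌉ = 16 − 15 = 1
n=37: ⌈(38·29)/70⌉ − ⌈(37·29)/70⌉ = ⌈1102/70⌉ − ⌈1073/70⌉ = 16 − 16 = 0
n=38: ⌈(39·29)/70⌉ − ⌈(38·29)/70⌉ = ⌈1131/70⌉ − ⌈1102/70⌉ = 17 − 16 = 1
n=39: ⌈(40·29)/70⌉ − ⌈(39·29)/70⌉ = ⌈1160/70⌉ − ⌈1131/70⌉ = 17 − 17 = 0
n=40: ⌈(41·29)/70⌉ − ⌈(40·29)/70⌉ = ⌈1189/70⌉ − ⌈1160/70⌉ = 17 − 17 = 0
n=41: ⌈(42·29)/70⌉ − ⌈(41·29)/70⌉ = ⌈1218/70⌉ − ⌈1189/70⌉ = 18 − 17 = 1


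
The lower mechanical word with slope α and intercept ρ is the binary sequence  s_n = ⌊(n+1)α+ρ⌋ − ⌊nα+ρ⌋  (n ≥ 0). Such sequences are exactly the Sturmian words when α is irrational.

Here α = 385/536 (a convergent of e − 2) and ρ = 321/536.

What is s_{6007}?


(n+1)α + ρ = (6008·385 + 321) / 536 = 2313401/536
nα + ρ     = (6007·385 + 321) / 536 = 2313016/536
⌊2313401/536⌋ = 4316,  ⌊2313016/536⌋ = 4315
s_{6007} = 4316 − 4315 = 1

1


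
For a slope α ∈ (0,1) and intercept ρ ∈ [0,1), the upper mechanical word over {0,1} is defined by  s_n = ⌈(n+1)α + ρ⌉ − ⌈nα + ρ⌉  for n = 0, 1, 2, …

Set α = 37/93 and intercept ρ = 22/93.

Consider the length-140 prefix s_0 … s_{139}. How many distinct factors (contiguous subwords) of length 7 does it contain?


8

t_n = ⌈(n·37+22)/93⌉ for n = 0 … 140:
  n=0…9: ⌈22/93⌉=1 ⌈59/93⌉=1 ⌈96/93⌉=2 ⌈133/93⌉=2 ⌈170/93⌉=2 ⌈207/93⌉=3 ⌈244/93⌉=3 ⌈281/93⌉=4 ⌈318/93⌉=4 ⌈355/93⌉=4
  n=10…19: ⌈392/93⌉=5 ⌈429/93⌉=5 ⌈466/93⌉=6 ⌈503/93⌉=6 ⌈540/93⌉=6 ⌈577/93⌉=7 ⌈614/93⌉=7 ⌈651/93⌉=7 ⌈688/93⌉=8 ⌈725/93⌉=8
  n=20…29: ⌈762/93⌉=9 ⌈799/93⌉=9 ⌈836/93⌉=9 ⌈873/93⌉=10 ⌈910/93⌉=10 ⌈947/93⌉=11 ⌈984/93⌉=11 ⌈1021/93⌉=11 ⌈1058/93⌉=12 ⌈1095/93⌉=12
  n=30…39: ⌈1132/93⌉=13 ⌈1169/93⌉=13 ⌈1206/93⌉=13 ⌈1243/93⌉=14 ⌈1280/93⌉=14 ⌈1317/93⌉=15 ⌈1354/93⌉=15 ⌈1391/93⌉=15 ⌈1428/93⌉=16 ⌈1465/93⌉=16
  n=40…49: ⌈1502/93⌉=17 ⌈1539/93⌉=17 ⌈1576/93⌉=17 ⌈1613/93⌉=18 ⌈1650/93⌉=18 ⌈1687/93⌉=19 ⌈1724/93⌉=19 ⌈1761/93⌉=19 ⌈1798/93⌉=20 ⌈1835/93⌉=20
  n=50…59: ⌈1872/93⌉=21 ⌈1909/93⌉=21 ⌈1946/93⌉=21 ⌈1983/93⌉=22 ⌈2020/93⌉=22 ⌈2057/93⌉=23 ⌈2094/93⌉=23 ⌈2131/93⌉=23 ⌈2168/93⌉=24 ⌈2205/93⌉=24
  n=60…69: ⌈2242/93⌉=25 ⌈2279/93⌉=25 ⌈2316/93⌉=25 ⌈2353/93⌉=26 ⌈2390/93⌉=26 ⌈2427/93⌉=27 ⌈2464/93⌉=27 ⌈2501/93⌉=27 ⌈2538/93⌉=28 ⌈2575/93⌉=28
  n=70…79: ⌈2612/93⌉=29 ⌈2649/93⌉=29 ⌈2686/93⌉=29 ⌈2723/93⌉=30 ⌈2760/93⌉=30 ⌈2797/93⌉=31 ⌈2834/93⌉=31 ⌈2871/93⌉=31 ⌈2908/93⌉=32 ⌈2945/93⌉=32
  n=80…89: ⌈2982/93⌉=33 ⌈3019/93⌉=33 ⌈3056/93⌉=33 ⌈3093/93⌉=34 ⌈3130/93⌉=34 ⌈3167/93⌉=35 ⌈3204/93⌉=35 ⌈3241/93⌉=35 ⌈3278/93⌉=36 ⌈3315/93⌉=36
  n=90…99: ⌈3352/93⌉=37 ⌈3389/93⌉=37 ⌈3426/93⌉=37 ⌈3463/93⌉=38 ⌈3500/93⌉=38 ⌈3537/93⌉=39 ⌈3574/93⌉=39 ⌈3611/93⌉=39 ⌈3648/93⌉=40 ⌈3685/93⌉=40
  n=100…109: ⌈3722/93⌉=41 ⌈3759/93⌉=41 ⌈3796/93⌉=41 ⌈3833/93⌉=42 ⌈3870/93⌉=42 ⌈3907/93⌉=43 ⌈3944/93⌉=43 ⌈3981/93⌉=43 ⌈4018/93⌉=44 ⌈4055/93⌉=44
  n=110…119: ⌈4092/93⌉=44 ⌈4129/93⌉=45 ⌈4166/93⌉=45 ⌈4203/93⌉=46 ⌈4240/93⌉=46 ⌈4277/93⌉=46 ⌈4314/93⌉=47 ⌈4351/93⌉=47 ⌈4388/93⌉=48 ⌈4425/93⌉=48
  n=120…129: ⌈4462/93⌉=48 ⌈4499/93⌉=49 ⌈4536/93⌉=49 ⌈4573/93⌉=50 ⌈4610/93⌉=50 ⌈4647/93⌉=50 ⌈4684/93⌉=51 ⌈4721/93⌉=51 ⌈4758/93⌉=52 ⌈4795/93⌉=52
  n=130…139: ⌈4832/93⌉=52 ⌈4869/93⌉=53 ⌈4906/93⌉=53 ⌈4943/93⌉=54 ⌈4980/93⌉=54 ⌈5017/93⌉=54 ⌈5054/93⌉=55 ⌈5091/93⌉=55 ⌈5128/93⌉=56 ⌈5165/93⌉=56
  n=140: ⌈5202/93⌉=56
s_n = t_(n+1) − t_n for n = 0 … 139 gives
prefix = 01001010010100100101001010010100101001010010100101001010010100101001010010100101001010010100101001010010100100101001010010100101001010010100
slide a length-7 window over [0..6] … [133..139] (134 windows); first occurrence of each distinct factor:
  [  0..  6] 0100101
  [  1..  7] 1001010
  [  2..  8] 0010100
  [  3..  9] 0101001
  [  4.. 10] 1010010
  [ 10.. 16] 0100100
  [ 11.. 17] 1001001
  [ 12.. 18] 0010010
  (the other 126 windows repeat one of these)
distinct factors: {0010010, 0010100, 0100100, 0100101, 0101001, 1001001, 1001010, 1010010}
count = 8  (Sturmian bound for length 7 is 8)


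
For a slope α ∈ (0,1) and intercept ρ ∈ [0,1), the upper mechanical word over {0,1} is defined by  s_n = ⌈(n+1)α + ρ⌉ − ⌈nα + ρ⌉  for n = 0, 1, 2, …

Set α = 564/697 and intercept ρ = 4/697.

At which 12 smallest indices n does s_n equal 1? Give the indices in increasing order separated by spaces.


n=0: ⌈568/697⌉−⌈4/697⌉ = 1−1 = 0
n=1: ⌈1132/697⌉−⌈568/697⌉ = 2−1 = 1  ← one
n=2: ⌈1696/697⌉−⌈1132/697⌉ = 3−2 = 1  ← one
n=3: ⌈2260/697⌉−⌈1696/697⌉ = 4−3 = 1  ← one
n=4: ⌈2824/697⌉−⌈2260/697⌉ = 5−4 = 1  ← one
n=5: ⌈3388/697⌉−⌈2824/697⌉ = 5−5 = 0
n=6: ⌈3952/697⌉−⌈3388/697⌉ = 6−5 = 1  ← one
n=7: ⌈4516/697⌉−⌈3952/697⌉ = 7−6 = 1  ← one
n=8: ⌈5080/697⌉−⌈4516/697⌉ = 8−7 = 1  ← one
n=9: ⌈5644/697⌉−⌈5080/697⌉ = 9−8 = 1  ← one
n=10: ⌈6208/697⌉−⌈5644/697⌉ = 9−9 = 0
n=11: ⌈6772/697⌉−⌈6208/697⌉ = 10−9 = 1  ← one
n=12: ⌈7336/697⌉−⌈6772/697⌉ = 11−10 = 1  ← one
n=13: ⌈7900/697⌉−⌈7336/697⌉ = 12−11 = 1  ← one
n=14: ⌈8464/697⌉−⌈7900/697⌉ = 13−12 = 1  ← one
positions of the first 12 ones: 1 2 3 4 6 7 8 9 11 12 13 14

1 2 3 4 6 7 8 9 11 12 13 14


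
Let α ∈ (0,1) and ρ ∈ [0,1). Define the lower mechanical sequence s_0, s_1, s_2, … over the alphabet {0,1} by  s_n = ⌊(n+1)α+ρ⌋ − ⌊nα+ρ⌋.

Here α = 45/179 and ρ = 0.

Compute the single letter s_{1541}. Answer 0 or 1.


(n+1)α + ρ = (1542·45) / 179 = 69390/179
nα + ρ     = (1541·45) / 179 = 69345/179
⌊69390/179⌋ = 387,  ⌊69345/179⌋ = 387
s_{1541} = 387 − 387 = 0

0


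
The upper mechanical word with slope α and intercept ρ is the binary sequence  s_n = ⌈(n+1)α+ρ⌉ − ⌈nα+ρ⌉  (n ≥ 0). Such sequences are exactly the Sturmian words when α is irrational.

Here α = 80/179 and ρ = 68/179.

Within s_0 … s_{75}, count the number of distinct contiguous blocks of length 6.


7

t_n = ⌈(n·80+68)/179⌉ for n = 0 … 76:
  n=0…9: ⌈68/179⌉=1 ⌈148/179⌉=1 ⌈228/179⌉=2 ⌈308/179⌉=2 ⌈388/179⌉=3 ⌈468/179⌉=3 ⌈548/179⌉=4 ⌈628/179⌉=4 ⌈708/179⌉=4 ⌈788/179⌉=5
  n=10…19: ⌈868/179⌉=5 ⌈948/179⌉=6 ⌈1028/179⌉=6 ⌈1108/179⌉=7 ⌈1188/179⌉=7 ⌈1268/179⌉=8 ⌈1348/179⌉=8 ⌈1428/179⌉=8 ⌈1508/179⌉=9 ⌈1588/179⌉=9
  n=20…29: ⌈1668/179⌉=10 ⌈1748/179⌉=10 ⌈1828/179⌉=11 ⌈1908/179⌉=11 ⌈1988/179⌉=12 ⌈2068/179⌉=12 ⌈2148/179⌉=12 ⌈2228/179⌉=13 ⌈2308/179⌉=13 ⌈2388/179⌉=14
  n=30…39: ⌈2468/179⌉=14 ⌈2548/179⌉=15 ⌈2628/179⌉=15 ⌈2708/179⌉=16 ⌈2788/179⌉=16 ⌈2868/179⌉=17 ⌈2948/179⌉=17 ⌈3028/179⌉=17 ⌈3108/179⌉=18 ⌈3188/179⌉=18
  n=40…49: ⌈3268/179⌉=19 ⌈3348/179⌉=19 ⌈3428/179⌉=20 ⌈3508/179⌉=20 ⌈3588/179⌉=21 ⌈3668/179⌉=21 ⌈3748/179⌉=21 ⌈3828/179⌉=22 ⌈3908/179⌉=22 ⌈3988/179⌉=23
  n=50…59: ⌈4068/179⌉=23 ⌈4148/179⌉=24 ⌈4228/179⌉=24 ⌈4308/179⌉=25 ⌈4388/179⌉=25 ⌈4468/179⌉=25 ⌈4548/179⌉=26 ⌈4628/179⌉=26 ⌈4708/179⌉=27 ⌈4788/179⌉=27
  n=60…69: ⌈4868/179⌉=28 ⌈4948/179⌉=28 ⌈5028/179⌉=29 ⌈5108/179⌉=29 ⌈5188/179⌉=29 ⌈5268/179⌉=30 ⌈5348/179⌉=30 ⌈5428/179⌉=31 ⌈5508/179⌉=31 ⌈5588/179⌉=32
  n=70…76: ⌈5668/179⌉=32 ⌈5748/179⌉=33 ⌈5828/179⌉=33 ⌈5908/179⌉=34 ⌈5988/179⌉=34 ⌈6068/179⌉=34 ⌈6148/179⌉=35
s_n = t_(n+1) − t_n for n = 0 … 75 gives
prefix = 0101010010101010010101010010101010100101010100101010100101010100101010101001
slide a length-6 window over [0..5] … [70..75] (71 windows); first occurrence of each distinct factor:
  [  0..  5] 010101
  [  1..  6] 101010
  [  2..  7] 010100
  [  3..  8] 101001
  [  4..  9] 010010
  [  5.. 10] 100101
  [  6.. 11] 001010
  (the other 64 windows repeat one of these)
distinct factors: {001010, 010010, 010100, 010101, 100101, 101001, 101010}
count = 7  (Sturmian bound for length 6 is 7)


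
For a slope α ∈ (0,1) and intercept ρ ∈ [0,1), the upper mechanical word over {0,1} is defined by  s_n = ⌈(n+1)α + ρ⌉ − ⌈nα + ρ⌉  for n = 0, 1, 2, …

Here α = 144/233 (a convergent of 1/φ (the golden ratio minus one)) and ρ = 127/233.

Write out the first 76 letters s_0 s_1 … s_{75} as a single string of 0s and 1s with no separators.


1011010110101101101011010110110101101101011010110110101101101011010110110101

n=0: ⌈(1·144+127)/233⌉ − ⌈(0·144+127)/233⌉ = ⌈271/233⌉ − ⌈127/233⌉ = 2 − 1 = 1
n=1: ⌈(2·144+127)/233⌉ − ⌈(1·144+127)/233⌉ = ⌈415/233⌉ − ⌈271/233⌉ = 2 − 2 = 0
n=2: ⌈(3·144+127)/233⌉ − ⌈(2·144+127)/233⌉ = ⌈559/233⌉ − ⌈415/233⌉ = 3 − 2 = 1
n=3: ⌈(4·144+127)/233⌉ − ⌈(3·144+127)/233⌉ = ⌈703/233⌉ − ⌈559/233⌉ = 4 − 3 = 1
n=4: ⌈(5·144+127)/233⌉ − ⌈(4·144+127)/233⌉ = ⌈847/233⌉ − ⌈703/233⌉ = 4 − 4 = 0
n=5: ⌈(6·144+127)/233⌉ − ⌈(5·144+127)/233⌉ = ⌈991/233⌉ − ⌈847/233⌉ = 5 − 4 = 1
n=6: ⌈(7·144+127)/233⌉ − ⌈(6·144+127)/233⌉ = ⌈1135/233⌉ − ⌈991/233⌉ = 5 − 5 = 0
n=7: ⌈(8·144+127)/233⌉ − ⌈(7·144+127)/233⌉ = ⌈1279/233⌉ − ⌈1135/233⌉ = 6 − 5 = 1
n=8: ⌈(9·144+127)/233⌉ − ⌈(8·144+127)/233⌉ = ⌈1423/233⌉ − ⌈1279/233⌉ = 7 − 6 = 1
n=9: ⌈(10·144+127)/233⌉ − ⌈(9·144+127)/233⌉ = ⌈1567/233⌉ − ⌈1423/233⌉ = 7 − 7 = 0
n=10: ⌈(11·144+127)/233⌉ − ⌈(10·144+127)/233⌉ = ⌈1711/233⌉ − ⌈1567/233⌉ = 8 − 7 = 1
n=11: ⌈(12·144+127)/233⌉ − ⌈(11·144+127)/233⌉ = ⌈1855/233⌉ − ⌈1711/233⌉ = 8 − 8 = 0
n=12: ⌈(13·144+127)/233⌉ − ⌈(12·144+127)/233⌉ = ⌈1999/233⌉ − ⌈1855/233⌉ = 9 − 8 = 1
n=13: ⌈(14·144+127)/233⌉ − ⌈(13·144+127)/233⌉ = ⌈2143/233⌉ − ⌈1999/233⌉ = 10 − 9 = 1
n=14: ⌈(15·144+127)/233⌉ − ⌈(14·144+127)/233⌉ = ⌈2287/233⌉ − ⌈2143/233⌉ = 10 − 10 = 0
n=15: ⌈(16·144+127)/233⌉ − ⌈(15·144+127)/233⌉ = ⌈2431/233⌉ − ⌈2287/233⌉ = 11 − 10 = 1
n=16: ⌈(17·144+127)/233⌉ − ⌈(16·144+127)/233⌉ = ⌈2575/233⌉ − ⌈2431/233⌉ = 12 − 11 = 1
n=17: ⌈(18·144+127)/233⌉ − ⌈(17·144+127)/233⌉ = ⌈2719/233⌉ − ⌈2575/233⌉ = 12 − 12 = 0
n=18: ⌈(19·144+127)/233⌉ − ⌈(18·144+127)/233⌉ = ⌈2863/233⌉ − ⌈2719/233⌉ = 13 − 12 = 1
n=19: ⌈(20·144+127)/233⌉ − ⌈(19·144+127)/233⌉ = ⌈3007/233⌉ − ⌈2863/233⌉ = 13 − 13 = 0
n=20: ⌈(21·144+127)/233⌉ − ⌈(20·144+127)/233⌉ = ⌈3151/233⌉ − ⌈3007/233⌉ = 14 − 13 = 1
n=21: ⌈(22·144+127)/233⌉ − ⌈(21·144+127)/233⌉ = ⌈3295/233⌉ − ⌈3151/233⌉ = 15 − 14 = 1
n=22: ⌈(23·144+127)/233⌉ − ⌈(22·144+127)/233⌉ = ⌈3439/233⌉ − ⌈3295/233⌉ = 15 − 15 = 0
n=23: ⌈(24·144+127)/233⌉ − ⌈(23·144+127)/233⌉ = ⌈3583/233⌉ − ⌈3439/233⌉ = 16 − 15 = 1
n=24: ⌈(25·144+127)/233⌉ − ⌈(24·144+127)/233⌉ = ⌈3727/233⌉ − ⌈3583/233⌉ = 16 − 16 = 0
n=25: ⌈(26·144+127)/233⌉ − ⌈(25·144+127)/233⌉ = ⌈3871/233⌉ − ⌈3727/233⌉ = 17 − 16 = 1
n=26: ⌈(27·144+127)/233⌉ − ⌈(26·144+127)/233⌉ = ⌈4015/233⌉ − ⌈3871/233⌉ = 18 − 17 = 1
n=27: ⌈(28·144+127)/233⌉ − ⌈(27·144+127)/233⌉ = ⌈4159/233⌉ − ⌈4015/233⌉ = 18 − 18 = 0
n=28: ⌈(29·144+127)/233⌉ − ⌈(28·144+127)/233⌉ = ⌈4303/233⌉ − ⌈4159/233⌉ = 19 − 18 = 1
n=29: ⌈(30·144+127)/233⌉ − ⌈(29·144+127)/233⌉ = ⌈4447/233⌉ − ⌈4303/233⌉ = 20 − 19 = 1
n=30: ⌈(31·144+127)/233⌉ − ⌈(30·144+127)/233⌉ = ⌈4591/233⌉ − ⌈4447/233⌉ = 20 − 20 = 0
n=31: ⌈(32·144+127)/233⌉ − ⌈(31·144+127)/233⌉ = ⌈4735/233⌉ − ⌈4591/233⌉ = 21 − 20 = 1
n=32: ⌈(33·144+127)/233⌉ − ⌈(32·144+127)/233⌉ = ⌈4879/233⌉ − ⌈4735/233⌉ = 21 − 21 = 0
n=33: ⌈(34·144+127)/233⌉ − ⌈(33·144+127)/233⌉ = ⌈5023/233⌉ − ⌈4879/233⌉ = 22 − 21 = 1
n=34: ⌈(35·144+127)/233⌉ − ⌈(34·144+127)/233⌉ = ⌈5167/233⌉ − ⌈5023/233⌉ = 23 − 22 = 1
n=35: ⌈(36·144+127)/233⌉ − ⌈(35·144+127)/233⌉ = ⌈5311/233⌉ − ⌈5167/233⌉ = 23 − 23 = 0
n=36: ⌈(37·144+127)/233⌉ − ⌈(36·144+127)/233⌉ = ⌈5455/233⌉ − ⌈5311/233⌉ = 24 − 23 = 1
n=37: ⌈(38·144+127)/233⌉ − ⌈(37·144+127)/233⌉ = ⌈5599/233⌉ − ⌈5455/233⌉ = 25 − 24 = 1
n=38: ⌈(39·144+127)/233⌉ − ⌈(38·144+127)/233⌉ = ⌈5743/233⌉ − ⌈5599/233⌉ = 25 − 25 = 0
n=39: ⌈(40·144+127)/233⌉ − ⌈(39·144+127)/233⌉ = ⌈5887/233⌉ − ⌈5743/233⌉ = 26 − 25 = 1
n=40: ⌈(41·144+127)/233⌉ − ⌈(40·144+127)/233⌉ = ⌈6031/233⌉ − ⌈5887/233⌉ = 26 − 26 = 0
n=41: ⌈(42·144+127)/233⌉ − ⌈(41·144+127)/233⌉ = ⌈6175/233⌉ − ⌈6031/233⌉ = 27 − 26 = 1
n=42: ⌈(43·144+127)/233⌉ − ⌈(42·144+127)/233⌉ = ⌈6319/233⌉ − ⌈6175/233⌉ = 28 − 27 = 1
n=43: ⌈(44·144+127)/233⌉ − ⌈(43·144+127)/233⌉ = ⌈6463/233⌉ − ⌈6319/233⌉ = 28 − 28 = 0
n=44: ⌈(45·144+127)/233⌉ − ⌈(44·144+127)/233⌉ = ⌈6607/233⌉ − ⌈6463/233⌉ = 29 − 28 = 1
n=45: ⌈(46·144+127)/233⌉ − ⌈(45·144+127)/233⌉ = ⌈6751/233⌉ − ⌈6607/233⌉ = 29 − 29 = 0
n=46: ⌈(47·144+127)/233⌉ − ⌈(46·144+127)/233⌉ = ⌈6895/233⌉ − ⌈6751/233⌉ = 30 − 29 = 1
n=47: ⌈(48·144+127)/233⌉ − ⌈(47·144+127)/233⌉ = ⌈7039/233⌉ − ⌈6895/233⌉ = 31 − 30 = 1
n=48: ⌈(49·144+127)/233⌉ − ⌈(48·144+127)/233⌉ = ⌈7183/233⌉ − ⌈7039/233⌉ = 31 − 31 = 0
n=49: ⌈(50·144+127)/233⌉ − ⌈(49·144+127)/233⌉ = ⌈7327/233⌉ − ⌈7183/233⌉ = 32 − 31 = 1
n=50: ⌈(51·144+127)/233⌉ − ⌈(50·144+127)/233⌉ = ⌈7471/233⌉ − ⌈7327/233⌉ = 33 − 32 = 1
n=51: ⌈(52·144+127)/233⌉ − ⌈(51·144+127)/233⌉ = ⌈7615/233⌉ − ⌈7471/233⌉ = 33 − 33 = 0
n=52: ⌈(53·144+127)/233⌉ − ⌈(52·144+127)/233⌉ = ⌈7759/233⌉ − ⌈7615/233⌉ = 34 − 33 = 1
n=53: ⌈(54·144+127)/233⌉ − ⌈(53·144+127)/233⌉ = ⌈7903/233⌉ − ⌈7759/233⌉ = 34 − 34 = 0
n=54: ⌈(55·144+127)/233⌉ − ⌈(54·144+127)/233⌉ = ⌈8047/233⌉ − ⌈7903/233⌉ = 35 − 34 = 1
n=55: ⌈(56·144+127)/233⌉ − ⌈(55·144+127)/233⌉ = ⌈8191/233⌉ − ⌈8047/233⌉ = 36 − 35 = 1
n=56: ⌈(57·144+127)/233⌉ − ⌈(56·144+127)/233⌉ = ⌈8335/233⌉ − ⌈8191/233⌉ = 36 − 36 = 0
n=57: ⌈(58·144+127)/233⌉ − ⌈(57·144+127)/233⌉ = ⌈8479/233⌉ − ⌈8335/233⌉ = 37 − 36 = 1
n=58: ⌈(59·144+127)/233⌉ − ⌈(58·144+127)/233⌉ = ⌈8623/233⌉ − ⌈8479/233⌉ = 38 − 37 = 1
n=59: ⌈(60·144+127)/233⌉ − ⌈(59·144+127)/233⌉ = ⌈8767/233⌉ − ⌈8623/233⌉ = 38 − 38 = 0
n=60: ⌈(61·144+127)/233⌉ − ⌈(60·144+127)/233⌉ = ⌈8911/233⌉ − ⌈8767/233⌉ = 39 − 38 = 1
n=61: ⌈(62·144+127)/233⌉ − ⌈(61·144+127)/233⌉ = ⌈9055/233⌉ − ⌈8911/233⌉ = 39 − 39 = 0
n=62: ⌈(63·144+127)/233⌉ − ⌈(62·144+127)/233⌉ = ⌈9199/233⌉ − ⌈9055/233⌉ = 40 − 39 = 1
n=63: ⌈(64·144+127)/233⌉ − ⌈(63·144+127)/233⌉ = ⌈9343/233⌉ − ⌈9199/233⌉ = 41 − 40 = 1
n=64: ⌈(65·144+127)/233⌉ − ⌈(64·144+127)/233⌉ = ⌈9487/233⌉ − ⌈9343/233⌉ = 41 − 41 = 0
n=65: ⌈(66·144+127)/233⌉ − ⌈(65·144+127)/233⌉ = ⌈9631/233⌉ − ⌈9487/233⌉ = 42 − 41 = 1
n=66: ⌈(67·144+127)/233⌉ − ⌈(66·144+127)/233⌉ = ⌈9775/233⌉ − ⌈9631/233⌉ = 42 − 42 = 0
n=67: ⌈(68·144+127)/233⌉ − ⌈(67·144+127)/233⌉ = ⌈9919/233⌉ − ⌈9775/233⌉ = 43 − 42 = 1
n=68: ⌈(69·144+127)/233⌉ − ⌈(68·144+127)/233⌉ = ⌈10063/233⌉ − ⌈9919/233⌉ = 44 − 43 = 1
n=69: ⌈(70·144+127)/233⌉ − ⌈(69·144+127)/233⌉ = ⌈10207/233⌉ − ⌈10063/233⌉ = 44 − 44 = 0
n=70: ⌈(71·144+127)/233⌉ − ⌈(70·144+127)/233⌉ = ⌈10351/233⌉ − ⌈10207/233⌉ = 45 − 44 = 1
n=71: ⌈(72·144+127)/233⌉ − ⌈(71·144+127)/233⌉ = ⌈10495/233⌉ − ⌈10351/233⌉ = 46 − 45 = 1
n=72: ⌈(73·144+127)/233⌉ − ⌈(72·144+127)/233⌉ = ⌈10639/233⌉ − ⌈10495/233⌉ = 46 − 46 = 0
n=73: ⌈(74·144+127)/233⌉ − ⌈(73·144+127)/233⌉ = ⌈10783/233⌉ − ⌈10639/233⌉ = 47 − 46 = 1
n=74: ⌈(75·144+127)/233⌉ − ⌈(74·144+127)/233⌉ = ⌈10927/233⌉ − ⌈10783/233⌉ = 47 − 47 = 0
n=75: ⌈(76·144+127)/233⌉ − ⌈(75·144+127)/233⌉ = ⌈11071/233⌉ − ⌈10927/233⌉ = 48 − 47 = 1


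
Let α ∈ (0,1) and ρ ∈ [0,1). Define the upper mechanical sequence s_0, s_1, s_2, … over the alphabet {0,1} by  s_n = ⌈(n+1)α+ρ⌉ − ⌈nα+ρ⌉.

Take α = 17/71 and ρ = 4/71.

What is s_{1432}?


(n+1)α + ρ = (1433·17 + 4) / 71 = 24365/71
nα + ρ     = (1432·17 + 4) / 71 = 24348/71
⌈24365/71⌉ = 344,  ⌈24348/71⌉ = 343
s_{1432} = 344 − 343 = 1

1


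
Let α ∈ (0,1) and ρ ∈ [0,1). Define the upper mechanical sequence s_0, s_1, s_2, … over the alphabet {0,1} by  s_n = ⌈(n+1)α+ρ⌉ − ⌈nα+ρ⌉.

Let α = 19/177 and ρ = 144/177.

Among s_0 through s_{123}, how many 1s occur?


#1s = Σ_{n=0}^{123} s_n = Σ_{n=0}^{123} (⌈(n+1)α+ρ⌉ − ⌈nα+ρ⌉)
the sum telescopes: every ⌈nα+ρ⌉ with 0 < n < 124 appears once with + and once with −, leaving ⌈124α+ρ⌉ − ⌈0·α+ρ⌉
124α + ρ = (124·19 + 144) / 177 = 2500/177
ρ = 144/177
⌈2500/177⌉ = 15,  ⌈144/177⌉ = 1
#1s = 15 − 1 = 14

14
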